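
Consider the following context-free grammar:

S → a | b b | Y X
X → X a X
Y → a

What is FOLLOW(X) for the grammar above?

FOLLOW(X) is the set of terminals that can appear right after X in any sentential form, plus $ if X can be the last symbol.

We compute FOLLOW(X) using the standard algorithm.
FOLLOW(S) starts with {$}.
FIRST(S) = {a, b}
FIRST(X) = {}
FIRST(Y) = {a}
FOLLOW(S) = {$}
FOLLOW(X) = {$, a}
FOLLOW(Y) = {}
Therefore, FOLLOW(X) = {$, a}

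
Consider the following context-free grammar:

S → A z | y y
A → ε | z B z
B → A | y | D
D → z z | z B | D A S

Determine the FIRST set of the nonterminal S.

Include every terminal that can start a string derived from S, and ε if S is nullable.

We compute FIRST(S) using the standard algorithm.
FIRST(A) = {z, ε}
FIRST(B) = {y, z, ε}
FIRST(D) = {z}
FIRST(S) = {y, z}
Therefore, FIRST(S) = {y, z}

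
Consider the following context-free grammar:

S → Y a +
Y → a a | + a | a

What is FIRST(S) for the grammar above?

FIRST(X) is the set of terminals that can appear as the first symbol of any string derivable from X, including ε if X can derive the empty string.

We compute FIRST(S) using the standard algorithm.
FIRST(S) = {+, a}
FIRST(Y) = {+, a}
Therefore, FIRST(S) = {+, a}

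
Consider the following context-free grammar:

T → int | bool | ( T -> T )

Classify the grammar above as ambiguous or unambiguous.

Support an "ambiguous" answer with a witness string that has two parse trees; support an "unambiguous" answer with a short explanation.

Unambiguous - every string in the language has a unique parse tree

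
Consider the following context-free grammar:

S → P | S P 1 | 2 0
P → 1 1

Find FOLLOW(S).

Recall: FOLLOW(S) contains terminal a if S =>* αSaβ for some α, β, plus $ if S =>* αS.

We compute FOLLOW(S) using the standard algorithm.
FOLLOW(S) starts with {$}.
FIRST(P) = {1}
FIRST(S) = {1, 2}
FOLLOW(P) = {$, 1}
FOLLOW(S) = {$, 1}
Therefore, FOLLOW(S) = {$, 1}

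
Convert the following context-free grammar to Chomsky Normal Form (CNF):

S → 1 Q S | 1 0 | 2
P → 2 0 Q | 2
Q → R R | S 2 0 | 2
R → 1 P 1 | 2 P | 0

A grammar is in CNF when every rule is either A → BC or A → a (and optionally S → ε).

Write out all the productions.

T1 → 1; T0 → 0; S → 2; T2 → 2; P → 2; Q → 2; R → 0; S → T1 X0; X0 → Q S; S → T1 T0; P → T2 X1; X1 → T0 Q; Q → R R; Q → S X2; X2 → T2 T0; R → T1 X3; X3 → P T1; R → T2 P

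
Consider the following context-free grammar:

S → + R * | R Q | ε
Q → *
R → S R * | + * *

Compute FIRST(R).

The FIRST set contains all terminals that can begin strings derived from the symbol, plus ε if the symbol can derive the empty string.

We compute FIRST(R) using the standard algorithm.
FIRST(Q) = {*}
FIRST(R) = {+}
FIRST(S) = {+, ε}
Therefore, FIRST(R) = {+}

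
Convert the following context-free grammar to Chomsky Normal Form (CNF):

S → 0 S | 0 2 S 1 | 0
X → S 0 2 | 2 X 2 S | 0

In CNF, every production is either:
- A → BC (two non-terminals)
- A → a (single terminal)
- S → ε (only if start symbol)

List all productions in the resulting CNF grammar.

T0 → 0; T2 → 2; T1 → 1; S → 0; X → 0; S → T0 S; S → T0 X0; X0 → T2 X1; X1 → S T1; X → S X2; X2 → T0 T2; X → T2 X3; X3 → X X4; X4 → T2 S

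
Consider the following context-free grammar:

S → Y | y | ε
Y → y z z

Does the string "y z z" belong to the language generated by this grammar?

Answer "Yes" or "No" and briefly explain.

Yes - a valid derivation exists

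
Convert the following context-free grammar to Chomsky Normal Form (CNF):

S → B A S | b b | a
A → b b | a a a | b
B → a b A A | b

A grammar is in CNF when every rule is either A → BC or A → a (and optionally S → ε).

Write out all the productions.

TB → b; S → a; TA → a; A → b; B → b; S → B X0; X0 → A S; S → TB TB; A → TB TB; A → TA X1; X1 → TA TA; B → TA X2; X2 → TB X3; X3 → A A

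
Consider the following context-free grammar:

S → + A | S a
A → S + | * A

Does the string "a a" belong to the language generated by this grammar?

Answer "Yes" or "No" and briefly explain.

No - no valid derivation exists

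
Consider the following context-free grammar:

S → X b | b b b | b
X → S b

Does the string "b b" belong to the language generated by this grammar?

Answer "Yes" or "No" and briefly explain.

No - no valid derivation exists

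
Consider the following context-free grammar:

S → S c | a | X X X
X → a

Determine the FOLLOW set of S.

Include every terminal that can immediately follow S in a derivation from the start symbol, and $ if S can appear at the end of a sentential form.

We compute FOLLOW(S) using the standard algorithm.
FOLLOW(S) starts with {$}.
FIRST(S) = {a}
FIRST(X) = {a}
FOLLOW(S) = {$, c}
FOLLOW(X) = {$, a, c}
Therefore, FOLLOW(S) = {$, c}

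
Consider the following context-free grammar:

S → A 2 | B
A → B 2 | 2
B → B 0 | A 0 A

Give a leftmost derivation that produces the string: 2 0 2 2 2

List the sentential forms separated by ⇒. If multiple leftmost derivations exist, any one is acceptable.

S ⇒ A 2 ⇒ B 2 2 ⇒ A 0 A 2 2 ⇒ 2 0 A 2 2 ⇒ 2 0 2 2 2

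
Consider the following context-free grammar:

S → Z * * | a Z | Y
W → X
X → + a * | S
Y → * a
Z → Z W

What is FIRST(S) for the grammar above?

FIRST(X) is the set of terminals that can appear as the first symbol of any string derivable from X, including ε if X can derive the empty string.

We compute FIRST(S) using the standard algorithm.
FIRST(S) = {*, a}
FIRST(W) = {*, +, a}
FIRST(X) = {*, +, a}
FIRST(Y) = {*}
FIRST(Z) = {}
Therefore, FIRST(S) = {*, a}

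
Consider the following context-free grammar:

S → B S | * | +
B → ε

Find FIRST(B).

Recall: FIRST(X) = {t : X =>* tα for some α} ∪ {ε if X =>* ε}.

We compute FIRST(B) using the standard algorithm.
FIRST(B) = {ε}
FIRST(S) = {*, +}
Therefore, FIRST(B) = {ε}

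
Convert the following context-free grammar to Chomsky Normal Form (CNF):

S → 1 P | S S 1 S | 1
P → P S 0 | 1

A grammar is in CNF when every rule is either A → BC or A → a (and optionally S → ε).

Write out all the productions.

T1 → 1; S → 1; T0 → 0; P → 1; S → T1 P; S → S X0; X0 → S X1; X1 → T1 S; P → P X2; X2 → S T0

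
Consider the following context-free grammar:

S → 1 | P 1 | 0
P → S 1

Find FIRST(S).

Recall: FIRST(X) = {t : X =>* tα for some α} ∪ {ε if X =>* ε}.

We compute FIRST(S) using the standard algorithm.
FIRST(P) = {0, 1}
FIRST(S) = {0, 1}
Therefore, FIRST(S) = {0, 1}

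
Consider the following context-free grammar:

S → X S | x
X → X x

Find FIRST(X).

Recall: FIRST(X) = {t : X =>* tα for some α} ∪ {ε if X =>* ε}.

We compute FIRST(X) using the standard algorithm.
FIRST(S) = {x}
FIRST(X) = {}
Therefore, FIRST(X) = {}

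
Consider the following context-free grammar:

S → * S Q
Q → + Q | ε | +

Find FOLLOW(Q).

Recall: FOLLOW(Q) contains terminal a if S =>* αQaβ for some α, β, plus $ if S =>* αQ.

We compute FOLLOW(Q) using the standard algorithm.
FOLLOW(S) starts with {$}.
FIRST(Q) = {+, ε}
FIRST(S) = {*}
FOLLOW(Q) = {$, +}
FOLLOW(S) = {$, +}
Therefore, FOLLOW(Q) = {$, +}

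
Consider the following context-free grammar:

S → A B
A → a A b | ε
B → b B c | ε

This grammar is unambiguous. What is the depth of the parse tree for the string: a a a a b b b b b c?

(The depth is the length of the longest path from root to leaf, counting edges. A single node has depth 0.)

6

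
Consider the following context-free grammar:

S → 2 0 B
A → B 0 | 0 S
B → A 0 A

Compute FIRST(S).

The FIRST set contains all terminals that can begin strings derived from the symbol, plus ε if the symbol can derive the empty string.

We compute FIRST(S) using the standard algorithm.
FIRST(A) = {0}
FIRST(B) = {0}
FIRST(S) = {2}
Therefore, FIRST(S) = {2}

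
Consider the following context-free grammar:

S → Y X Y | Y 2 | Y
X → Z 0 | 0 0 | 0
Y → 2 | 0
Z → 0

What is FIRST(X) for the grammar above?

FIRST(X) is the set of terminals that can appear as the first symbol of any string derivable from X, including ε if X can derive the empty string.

We compute FIRST(X) using the standard algorithm.
FIRST(S) = {0, 2}
FIRST(X) = {0}
FIRST(Y) = {0, 2}
FIRST(Z) = {0}
Therefore, FIRST(X) = {0}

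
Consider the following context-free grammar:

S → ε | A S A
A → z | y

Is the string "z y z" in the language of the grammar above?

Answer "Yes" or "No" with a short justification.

No - no valid derivation exists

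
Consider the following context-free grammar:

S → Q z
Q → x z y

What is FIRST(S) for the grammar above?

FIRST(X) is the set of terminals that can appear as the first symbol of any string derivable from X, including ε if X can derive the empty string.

We compute FIRST(S) using the standard algorithm.
FIRST(Q) = {x}
FIRST(S) = {x}
Therefore, FIRST(S) = {x}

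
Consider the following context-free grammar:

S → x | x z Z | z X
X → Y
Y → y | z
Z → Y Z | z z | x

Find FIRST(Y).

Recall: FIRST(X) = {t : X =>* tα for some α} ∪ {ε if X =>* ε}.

We compute FIRST(Y) using the standard algorithm.
FIRST(S) = {x, z}
FIRST(X) = {y, z}
FIRST(Y) = {y, z}
FIRST(Z) = {x, y, z}
Therefore, FIRST(Y) = {y, z}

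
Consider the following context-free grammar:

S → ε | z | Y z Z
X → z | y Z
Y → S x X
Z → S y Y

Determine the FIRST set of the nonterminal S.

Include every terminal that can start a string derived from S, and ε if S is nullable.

We compute FIRST(S) using the standard algorithm.
FIRST(S) = {x, z, ε}
FIRST(X) = {y, z}
FIRST(Y) = {x, z}
FIRST(Z) = {x, y, z}
Therefore, FIRST(S) = {x, z, ε}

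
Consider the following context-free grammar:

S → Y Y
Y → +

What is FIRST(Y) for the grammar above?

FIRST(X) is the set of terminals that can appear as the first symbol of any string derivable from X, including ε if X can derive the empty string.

We compute FIRST(Y) using the standard algorithm.
FIRST(S) = {+}
FIRST(Y) = {+}
Therefore, FIRST(Y) = {+}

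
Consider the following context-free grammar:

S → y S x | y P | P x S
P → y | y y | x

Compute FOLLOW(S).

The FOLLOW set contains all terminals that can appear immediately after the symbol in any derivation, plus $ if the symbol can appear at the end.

We compute FOLLOW(S) using the standard algorithm.
FOLLOW(S) starts with {$}.
FIRST(P) = {x, y}
FIRST(S) = {x, y}
FOLLOW(P) = {$, x}
FOLLOW(S) = {$, x}
Therefore, FOLLOW(S) = {$, x}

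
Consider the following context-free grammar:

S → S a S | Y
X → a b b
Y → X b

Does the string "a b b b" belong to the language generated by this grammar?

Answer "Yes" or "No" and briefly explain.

Yes - a valid derivation exists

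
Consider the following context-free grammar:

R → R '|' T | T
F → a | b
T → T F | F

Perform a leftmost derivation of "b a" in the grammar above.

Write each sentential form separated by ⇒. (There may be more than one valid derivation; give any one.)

R ⇒ T ⇒ T F ⇒ F F ⇒ b F ⇒ b a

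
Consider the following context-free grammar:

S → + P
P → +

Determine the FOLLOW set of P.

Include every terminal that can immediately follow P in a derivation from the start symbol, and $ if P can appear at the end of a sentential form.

We compute FOLLOW(P) using the standard algorithm.
FOLLOW(S) starts with {$}.
FIRST(P) = {+}
FIRST(S) = {+}
FOLLOW(P) = {$}
FOLLOW(S) = {$}
Therefore, FOLLOW(P) = {$}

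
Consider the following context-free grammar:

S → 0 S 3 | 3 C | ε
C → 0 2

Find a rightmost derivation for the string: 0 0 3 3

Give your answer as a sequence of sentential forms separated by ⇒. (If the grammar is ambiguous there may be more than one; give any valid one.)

S ⇒ 0 S 3 ⇒ 0 0 S 3 3 ⇒ 0 0 3 3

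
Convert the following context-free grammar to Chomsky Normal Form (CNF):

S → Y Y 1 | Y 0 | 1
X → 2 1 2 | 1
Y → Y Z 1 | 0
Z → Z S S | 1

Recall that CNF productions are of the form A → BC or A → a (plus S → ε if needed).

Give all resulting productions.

T1 → 1; T0 → 0; S → 1; T2 → 2; X → 1; Y → 0; Z → 1; S → Y X0; X0 → Y T1; S → Y T0; X → T2 X1; X1 → T1 T2; Y → Y X2; X2 → Z T1; Z → Z X3; X3 → S S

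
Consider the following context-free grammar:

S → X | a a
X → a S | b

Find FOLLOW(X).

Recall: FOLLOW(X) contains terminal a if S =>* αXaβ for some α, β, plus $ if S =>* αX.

We compute FOLLOW(X) using the standard algorithm.
FOLLOW(S) starts with {$}.
FIRST(S) = {a, b}
FIRST(X) = {a, b}
FOLLOW(S) = {$}
FOLLOW(X) = {$}
Therefore, FOLLOW(X) = {$}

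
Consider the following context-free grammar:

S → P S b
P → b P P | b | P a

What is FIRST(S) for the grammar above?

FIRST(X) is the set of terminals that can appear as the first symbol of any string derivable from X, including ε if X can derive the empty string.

We compute FIRST(S) using the standard algorithm.
FIRST(P) = {b}
FIRST(S) = {b}
Therefore, FIRST(S) = {b}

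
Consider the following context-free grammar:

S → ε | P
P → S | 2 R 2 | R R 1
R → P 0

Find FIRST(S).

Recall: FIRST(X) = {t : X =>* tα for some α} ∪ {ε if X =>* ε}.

We compute FIRST(S) using the standard algorithm.
FIRST(P) = {0, 2, ε}
FIRST(R) = {0, 2}
FIRST(S) = {0, 2, ε}
Therefore, FIRST(S) = {0, 2, ε}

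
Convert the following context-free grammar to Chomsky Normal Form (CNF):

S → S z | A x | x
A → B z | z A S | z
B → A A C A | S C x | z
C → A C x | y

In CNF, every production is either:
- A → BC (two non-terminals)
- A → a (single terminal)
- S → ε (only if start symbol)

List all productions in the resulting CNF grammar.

TZ → z; TX → x; S → x; A → z; B → z; C → y; S → S TZ; S → A TX; A → B TZ; A → TZ X0; X0 → A S; B → A X1; X1 → A X2; X2 → C A; B → S X3; X3 → C TX; C → A X4; X4 → C TX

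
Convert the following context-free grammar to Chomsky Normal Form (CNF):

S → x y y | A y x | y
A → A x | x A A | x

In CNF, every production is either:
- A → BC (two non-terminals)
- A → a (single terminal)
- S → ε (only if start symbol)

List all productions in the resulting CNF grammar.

TX → x; TY → y; S → y; A → x; S → TX X0; X0 → TY TY; S → A X1; X1 → TY TX; A → A TX; A → TX X2; X2 → A A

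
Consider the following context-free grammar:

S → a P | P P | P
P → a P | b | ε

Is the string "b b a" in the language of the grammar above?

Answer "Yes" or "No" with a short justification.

No - no valid derivation exists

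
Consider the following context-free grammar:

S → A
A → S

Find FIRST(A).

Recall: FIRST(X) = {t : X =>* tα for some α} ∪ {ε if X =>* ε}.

We compute FIRST(A) using the standard algorithm.
FIRST(A) = {}
FIRST(S) = {}
Therefore, FIRST(A) = {}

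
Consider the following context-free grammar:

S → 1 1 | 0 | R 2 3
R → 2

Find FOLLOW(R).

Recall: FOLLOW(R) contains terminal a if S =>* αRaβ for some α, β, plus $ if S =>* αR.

We compute FOLLOW(R) using the standard algorithm.
FOLLOW(S) starts with {$}.
FIRST(R) = {2}
FIRST(S) = {0, 1, 2}
FOLLOW(R) = {2}
FOLLOW(S) = {$}
Therefore, FOLLOW(R) = {2}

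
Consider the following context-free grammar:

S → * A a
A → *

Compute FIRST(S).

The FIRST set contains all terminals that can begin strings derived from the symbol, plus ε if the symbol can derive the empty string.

We compute FIRST(S) using the standard algorithm.
FIRST(A) = {*}
FIRST(S) = {*}
Therefore, FIRST(S) = {*}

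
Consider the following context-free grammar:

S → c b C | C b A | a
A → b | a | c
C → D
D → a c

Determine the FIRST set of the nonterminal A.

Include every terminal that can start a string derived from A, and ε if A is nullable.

We compute FIRST(A) using the standard algorithm.
FIRST(A) = {a, b, c}
FIRST(C) = {a}
FIRST(D) = {a}
FIRST(S) = {a, c}
Therefore, FIRST(A) = {a, b, c}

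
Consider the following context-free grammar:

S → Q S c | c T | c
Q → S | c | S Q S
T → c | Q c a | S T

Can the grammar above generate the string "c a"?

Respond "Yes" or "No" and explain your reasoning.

No - no valid derivation exists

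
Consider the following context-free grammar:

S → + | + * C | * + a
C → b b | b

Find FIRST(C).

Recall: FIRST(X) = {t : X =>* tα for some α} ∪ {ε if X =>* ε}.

We compute FIRST(C) using the standard algorithm.
FIRST(C) = {b}
FIRST(S) = {*, +}
Therefore, FIRST(C) = {b}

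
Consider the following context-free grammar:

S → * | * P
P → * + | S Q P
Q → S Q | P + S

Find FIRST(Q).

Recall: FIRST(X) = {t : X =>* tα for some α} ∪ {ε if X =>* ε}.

We compute FIRST(Q) using the standard algorithm.
FIRST(P) = {*}
FIRST(Q) = {*}
FIRST(S) = {*}
Therefore, FIRST(Q) = {*}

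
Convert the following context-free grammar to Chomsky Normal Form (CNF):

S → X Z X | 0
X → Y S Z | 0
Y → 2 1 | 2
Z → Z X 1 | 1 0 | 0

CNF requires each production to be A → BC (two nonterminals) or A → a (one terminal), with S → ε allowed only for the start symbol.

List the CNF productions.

S → 0; X → 0; T2 → 2; T1 → 1; Y → 2; T0 → 0; Z → 0; S → X X0; X0 → Z X; X → Y X1; X1 → S Z; Y → T2 T1; Z → Z X2; X2 → X T1; Z → T1 T0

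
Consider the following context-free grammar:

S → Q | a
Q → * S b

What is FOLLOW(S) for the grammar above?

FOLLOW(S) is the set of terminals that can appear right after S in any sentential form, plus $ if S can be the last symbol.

We compute FOLLOW(S) using the standard algorithm.
FOLLOW(S) starts with {$}.
FIRST(Q) = {*}
FIRST(S) = {*, a}
FOLLOW(Q) = {$, b}
FOLLOW(S) = {$, b}
Therefore, FOLLOW(S) = {$, b}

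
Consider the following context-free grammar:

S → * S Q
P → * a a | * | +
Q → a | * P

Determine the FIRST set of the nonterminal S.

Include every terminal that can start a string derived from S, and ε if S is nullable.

We compute FIRST(S) using the standard algorithm.
FIRST(P) = {*, +}
FIRST(Q) = {*, a}
FIRST(S) = {*}
Therefore, FIRST(S) = {*}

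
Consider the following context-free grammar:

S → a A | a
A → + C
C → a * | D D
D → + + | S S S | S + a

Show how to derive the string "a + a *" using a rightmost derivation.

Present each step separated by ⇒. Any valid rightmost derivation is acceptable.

S ⇒ a A ⇒ a + C ⇒ a + a *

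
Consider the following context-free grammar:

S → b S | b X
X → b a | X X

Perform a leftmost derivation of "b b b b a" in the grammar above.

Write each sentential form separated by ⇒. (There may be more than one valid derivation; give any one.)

S ⇒ b S ⇒ b b S ⇒ b b b X ⇒ b b b b a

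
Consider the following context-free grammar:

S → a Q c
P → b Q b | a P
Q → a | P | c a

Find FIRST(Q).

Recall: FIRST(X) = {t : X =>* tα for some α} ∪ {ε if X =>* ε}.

We compute FIRST(Q) using the standard algorithm.
FIRST(P) = {a, b}
FIRST(Q) = {a, b, c}
FIRST(S) = {a}
Therefore, FIRST(Q) = {a, b, c}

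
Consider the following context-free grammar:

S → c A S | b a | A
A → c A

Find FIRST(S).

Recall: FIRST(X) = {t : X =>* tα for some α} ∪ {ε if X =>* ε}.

We compute FIRST(S) using the standard algorithm.
FIRST(A) = {c}
FIRST(S) = {b, c}
Therefore, FIRST(S) = {b, c}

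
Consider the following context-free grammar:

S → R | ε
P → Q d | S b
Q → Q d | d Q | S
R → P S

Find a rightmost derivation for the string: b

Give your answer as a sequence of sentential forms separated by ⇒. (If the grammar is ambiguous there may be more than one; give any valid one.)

S ⇒ R ⇒ P S ⇒ P ⇒ S b ⇒ b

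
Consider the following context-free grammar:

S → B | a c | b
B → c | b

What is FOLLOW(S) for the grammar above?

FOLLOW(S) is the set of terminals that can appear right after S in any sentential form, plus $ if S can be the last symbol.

We compute FOLLOW(S) using the standard algorithm.
FOLLOW(S) starts with {$}.
FIRST(B) = {b, c}
FIRST(S) = {a, b, c}
FOLLOW(B) = {$}
FOLLOW(S) = {$}
Therefore, FOLLOW(S) = {$}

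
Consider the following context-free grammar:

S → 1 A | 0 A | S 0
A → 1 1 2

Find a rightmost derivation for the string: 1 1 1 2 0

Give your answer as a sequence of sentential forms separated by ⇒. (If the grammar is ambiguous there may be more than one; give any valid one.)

S ⇒ S 0 ⇒ 1 A 0 ⇒ 1 1 1 2 0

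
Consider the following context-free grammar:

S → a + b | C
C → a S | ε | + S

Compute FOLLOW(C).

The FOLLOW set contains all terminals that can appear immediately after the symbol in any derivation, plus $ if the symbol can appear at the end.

We compute FOLLOW(C) using the standard algorithm.
FOLLOW(S) starts with {$}.
FIRST(C) = {+, a, ε}
FIRST(S) = {+, a, ε}
FOLLOW(C) = {$}
FOLLOW(S) = {$}
Therefore, FOLLOW(C) = {$}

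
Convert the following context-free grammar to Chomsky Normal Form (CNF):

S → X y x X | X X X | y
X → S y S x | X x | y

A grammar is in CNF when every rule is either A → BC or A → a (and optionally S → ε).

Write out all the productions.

TY → y; TX → x; S → y; X → y; S → X X0; X0 → TY X1; X1 → TX X; S → X X2; X2 → X X; X → S X3; X3 → TY X4; X4 → S TX; X → X TX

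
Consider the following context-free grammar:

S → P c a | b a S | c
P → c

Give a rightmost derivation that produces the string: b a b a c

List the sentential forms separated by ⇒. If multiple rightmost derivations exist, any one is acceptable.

S ⇒ b a S ⇒ b a b a S ⇒ b a b a c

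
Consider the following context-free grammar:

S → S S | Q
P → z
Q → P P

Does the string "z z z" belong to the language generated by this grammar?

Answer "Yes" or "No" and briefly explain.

No - no valid derivation exists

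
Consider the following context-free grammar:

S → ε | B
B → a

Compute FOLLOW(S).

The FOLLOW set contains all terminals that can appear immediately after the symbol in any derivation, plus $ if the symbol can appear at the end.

We compute FOLLOW(S) using the standard algorithm.
FOLLOW(S) starts with {$}.
FIRST(B) = {a}
FIRST(S) = {a, ε}
FOLLOW(B) = {$}
FOLLOW(S) = {$}
Therefore, FOLLOW(S) = {$}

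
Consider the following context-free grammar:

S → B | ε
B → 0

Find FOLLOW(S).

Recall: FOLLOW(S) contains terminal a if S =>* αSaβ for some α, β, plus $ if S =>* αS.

We compute FOLLOW(S) using the standard algorithm.
FOLLOW(S) starts with {$}.
FIRST(B) = {0}
FIRST(S) = {0, ε}
FOLLOW(B) = {$}
FOLLOW(S) = {$}
Therefore, FOLLOW(S) = {$}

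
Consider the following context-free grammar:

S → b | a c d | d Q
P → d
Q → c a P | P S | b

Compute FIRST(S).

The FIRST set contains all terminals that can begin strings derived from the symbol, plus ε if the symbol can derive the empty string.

We compute FIRST(S) using the standard algorithm.
FIRST(P) = {d}
FIRST(Q) = {b, c, d}
FIRST(S) = {a, b, d}
Therefore, FIRST(S) = {a, b, d}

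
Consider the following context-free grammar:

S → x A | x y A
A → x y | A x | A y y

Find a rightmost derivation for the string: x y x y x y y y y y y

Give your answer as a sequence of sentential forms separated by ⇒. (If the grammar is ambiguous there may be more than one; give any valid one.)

S ⇒ x y A ⇒ x y A y y ⇒ x y A y y y y ⇒ x y A y y y y y y ⇒ x y A x y y y y y y ⇒ x y x y x y y y y y y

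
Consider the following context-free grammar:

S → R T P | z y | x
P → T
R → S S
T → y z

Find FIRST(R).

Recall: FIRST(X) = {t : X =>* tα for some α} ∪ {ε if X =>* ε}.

We compute FIRST(R) using the standard algorithm.
FIRST(P) = {y}
FIRST(R) = {x, z}
FIRST(S) = {x, z}
FIRST(T) = {y}
Therefore, FIRST(R) = {x, z}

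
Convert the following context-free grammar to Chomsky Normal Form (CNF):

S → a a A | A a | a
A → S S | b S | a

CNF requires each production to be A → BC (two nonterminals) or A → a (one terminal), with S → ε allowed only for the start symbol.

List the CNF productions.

TA → a; S → a; TB → b; A → a; S → TA X0; X0 → TA A; S → A TA; A → S S; A → TB S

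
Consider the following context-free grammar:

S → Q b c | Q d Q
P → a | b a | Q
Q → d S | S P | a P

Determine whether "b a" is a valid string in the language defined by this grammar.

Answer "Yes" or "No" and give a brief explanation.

No - no valid derivation exists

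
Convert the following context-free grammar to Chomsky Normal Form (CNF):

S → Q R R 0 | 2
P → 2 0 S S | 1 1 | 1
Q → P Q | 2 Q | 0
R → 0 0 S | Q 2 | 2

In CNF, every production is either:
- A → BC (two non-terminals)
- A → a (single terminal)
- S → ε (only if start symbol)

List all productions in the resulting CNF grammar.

T0 → 0; S → 2; T2 → 2; T1 → 1; P → 1; Q → 0; R → 2; S → Q X0; X0 → R X1; X1 → R T0; P → T2 X2; X2 → T0 X3; X3 → S S; P → T1 T1; Q → P Q; Q → T2 Q; R → T0 X4; X4 → T0 S; R → Q T2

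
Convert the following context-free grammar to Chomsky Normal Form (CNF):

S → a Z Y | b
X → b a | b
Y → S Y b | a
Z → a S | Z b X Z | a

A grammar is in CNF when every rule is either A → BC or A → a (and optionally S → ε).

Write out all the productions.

TA → a; S → b; TB → b; X → b; Y → a; Z → a; S → TA X0; X0 → Z Y; X → TB TA; Y → S X1; X1 → Y TB; Z → TA S; Z → Z X2; X2 → TB X3; X3 → X Z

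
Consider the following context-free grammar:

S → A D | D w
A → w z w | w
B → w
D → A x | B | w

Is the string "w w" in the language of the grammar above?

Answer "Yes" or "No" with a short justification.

Yes - a valid derivation exists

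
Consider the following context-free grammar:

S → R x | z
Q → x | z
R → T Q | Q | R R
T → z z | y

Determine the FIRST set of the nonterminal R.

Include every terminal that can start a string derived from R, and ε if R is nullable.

We compute FIRST(R) using the standard algorithm.
FIRST(Q) = {x, z}
FIRST(R) = {x, y, z}
FIRST(S) = {x, y, z}
FIRST(T) = {y, z}
Therefore, FIRST(R) = {x, y, z}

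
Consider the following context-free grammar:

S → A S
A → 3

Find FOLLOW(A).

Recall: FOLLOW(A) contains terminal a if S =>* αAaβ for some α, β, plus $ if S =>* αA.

We compute FOLLOW(A) using the standard algorithm.
FOLLOW(S) starts with {$}.
FIRST(A) = {3}
FIRST(S) = {3}
FOLLOW(A) = {3}
FOLLOW(S) = {$}
Therefore, FOLLOW(A) = {3}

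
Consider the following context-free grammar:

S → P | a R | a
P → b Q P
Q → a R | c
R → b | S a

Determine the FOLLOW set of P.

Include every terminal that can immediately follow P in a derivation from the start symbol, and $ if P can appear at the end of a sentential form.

We compute FOLLOW(P) using the standard algorithm.
FOLLOW(S) starts with {$}.
FIRST(P) = {b}
FIRST(Q) = {a, c}
FIRST(R) = {a, b}
FIRST(S) = {a, b}
FOLLOW(P) = {$, a}
FOLLOW(Q) = {b}
FOLLOW(R) = {$, a, b}
FOLLOW(S) = {$, a}
Therefore, FOLLOW(P) = {$, a}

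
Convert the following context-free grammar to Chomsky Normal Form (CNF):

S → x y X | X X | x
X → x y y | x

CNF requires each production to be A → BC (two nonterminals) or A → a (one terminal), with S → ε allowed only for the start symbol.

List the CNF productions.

TX → x; TY → y; S → x; X → x; S → TX X0; X0 → TY X; S → X X; X → TX X1; X1 → TY TY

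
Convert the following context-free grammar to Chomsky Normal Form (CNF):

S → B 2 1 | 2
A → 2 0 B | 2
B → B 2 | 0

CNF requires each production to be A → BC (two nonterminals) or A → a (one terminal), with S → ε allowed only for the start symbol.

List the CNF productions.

T2 → 2; T1 → 1; S → 2; T0 → 0; A → 2; B → 0; S → B X0; X0 → T2 T1; A → T2 X1; X1 → T0 B; B → B T2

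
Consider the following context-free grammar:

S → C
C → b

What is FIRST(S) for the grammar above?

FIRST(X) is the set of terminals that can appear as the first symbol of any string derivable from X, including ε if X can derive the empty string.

We compute FIRST(S) using the standard algorithm.
FIRST(C) = {b}
FIRST(S) = {b}
Therefore, FIRST(S) = {b}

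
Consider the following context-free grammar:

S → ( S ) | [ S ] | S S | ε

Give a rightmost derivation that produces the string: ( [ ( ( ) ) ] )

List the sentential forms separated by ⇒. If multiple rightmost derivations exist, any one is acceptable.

S ⇒ ( S ) ⇒ ( [ S ] ) ⇒ ( [ ( S ) ] ) ⇒ ( [ ( ( S ) ) ] ) ⇒ ( [ ( ( ) ) ] )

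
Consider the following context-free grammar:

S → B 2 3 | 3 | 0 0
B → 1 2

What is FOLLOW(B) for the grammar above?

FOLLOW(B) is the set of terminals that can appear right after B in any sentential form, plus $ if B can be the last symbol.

We compute FOLLOW(B) using the standard algorithm.
FOLLOW(S) starts with {$}.
FIRST(B) = {1}
FIRST(S) = {0, 1, 3}
FOLLOW(B) = {2}
FOLLOW(S) = {$}
Therefore, FOLLOW(B) = {2}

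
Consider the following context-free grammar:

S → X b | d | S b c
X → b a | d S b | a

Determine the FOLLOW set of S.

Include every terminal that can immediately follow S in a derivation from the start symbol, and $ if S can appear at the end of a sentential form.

We compute FOLLOW(S) using the standard algorithm.
FOLLOW(S) starts with {$}.
FIRST(S) = {a, b, d}
FIRST(X) = {a, b, d}
FOLLOW(S) = {$, b}
FOLLOW(X) = {b}
Therefore, FOLLOW(S) = {$, b}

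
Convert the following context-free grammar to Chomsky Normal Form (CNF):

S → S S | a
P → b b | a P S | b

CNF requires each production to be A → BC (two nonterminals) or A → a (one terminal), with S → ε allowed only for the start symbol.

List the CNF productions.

S → a; TB → b; TA → a; P → b; S → S S; P → TB TB; P → TA X0; X0 → P S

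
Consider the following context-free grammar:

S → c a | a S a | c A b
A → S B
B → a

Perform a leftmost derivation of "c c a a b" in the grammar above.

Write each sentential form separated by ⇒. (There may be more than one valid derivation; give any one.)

S ⇒ c A b ⇒ c S B b ⇒ c c a B b ⇒ c c a a b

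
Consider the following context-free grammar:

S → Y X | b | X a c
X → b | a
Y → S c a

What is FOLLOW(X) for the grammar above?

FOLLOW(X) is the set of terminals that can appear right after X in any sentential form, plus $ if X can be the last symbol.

We compute FOLLOW(X) using the standard algorithm.
FOLLOW(S) starts with {$}.
FIRST(S) = {a, b}
FIRST(X) = {a, b}
FIRST(Y) = {a, b}
FOLLOW(S) = {$, c}
FOLLOW(X) = {$, a, c}
FOLLOW(Y) = {a, b}
Therefore, FOLLOW(X) = {$, a, c}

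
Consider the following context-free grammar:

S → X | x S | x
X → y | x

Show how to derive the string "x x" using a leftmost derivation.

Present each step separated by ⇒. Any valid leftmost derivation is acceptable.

S ⇒ x S ⇒ x X ⇒ x x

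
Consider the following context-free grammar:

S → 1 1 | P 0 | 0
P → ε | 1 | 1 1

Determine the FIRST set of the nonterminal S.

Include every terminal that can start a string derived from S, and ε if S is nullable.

We compute FIRST(S) using the standard algorithm.
FIRST(P) = {1, ε}
FIRST(S) = {0, 1}
Therefore, FIRST(S) = {0, 1}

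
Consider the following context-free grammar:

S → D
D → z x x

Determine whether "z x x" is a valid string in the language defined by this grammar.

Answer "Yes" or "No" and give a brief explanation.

Yes - a valid derivation exists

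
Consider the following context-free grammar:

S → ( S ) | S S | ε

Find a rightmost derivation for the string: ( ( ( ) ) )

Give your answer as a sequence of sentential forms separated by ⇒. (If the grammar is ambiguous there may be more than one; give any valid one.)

S ⇒ ( S ) ⇒ ( ( S ) ) ⇒ ( ( ( S ) ) ) ⇒ ( ( ( ) ) )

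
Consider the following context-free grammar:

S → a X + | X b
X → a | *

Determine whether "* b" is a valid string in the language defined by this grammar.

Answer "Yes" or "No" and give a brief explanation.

Yes - a valid derivation exists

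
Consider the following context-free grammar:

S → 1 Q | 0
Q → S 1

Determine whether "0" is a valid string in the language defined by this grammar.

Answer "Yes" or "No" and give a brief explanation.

Yes - a valid derivation exists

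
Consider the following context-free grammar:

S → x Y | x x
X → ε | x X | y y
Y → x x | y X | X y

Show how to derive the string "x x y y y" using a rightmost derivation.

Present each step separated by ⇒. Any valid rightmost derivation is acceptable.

S ⇒ x Y ⇒ x X y ⇒ x x X y ⇒ x x y y y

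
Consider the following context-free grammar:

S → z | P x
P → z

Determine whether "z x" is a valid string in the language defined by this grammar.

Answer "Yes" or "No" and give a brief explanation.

Yes - a valid derivation exists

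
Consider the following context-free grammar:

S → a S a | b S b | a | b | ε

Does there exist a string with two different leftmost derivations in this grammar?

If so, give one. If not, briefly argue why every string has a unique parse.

No - every string in the language has a unique leftmost derivation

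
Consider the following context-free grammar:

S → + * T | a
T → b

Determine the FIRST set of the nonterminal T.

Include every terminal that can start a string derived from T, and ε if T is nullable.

We compute FIRST(T) using the standard algorithm.
FIRST(S) = {+, a}
FIRST(T) = {b}
Therefore, FIRST(T) = {b}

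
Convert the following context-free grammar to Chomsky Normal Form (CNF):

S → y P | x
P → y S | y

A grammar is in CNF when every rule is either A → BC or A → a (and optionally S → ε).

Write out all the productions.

TY → y; S → x; P → y; S → TY P; P → TY S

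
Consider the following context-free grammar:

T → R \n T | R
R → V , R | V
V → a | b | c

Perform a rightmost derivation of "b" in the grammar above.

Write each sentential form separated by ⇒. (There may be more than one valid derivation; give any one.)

T ⇒ R ⇒ V ⇒ b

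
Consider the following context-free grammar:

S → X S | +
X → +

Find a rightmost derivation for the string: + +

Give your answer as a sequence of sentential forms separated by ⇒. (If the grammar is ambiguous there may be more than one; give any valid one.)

S ⇒ X S ⇒ X + ⇒ + +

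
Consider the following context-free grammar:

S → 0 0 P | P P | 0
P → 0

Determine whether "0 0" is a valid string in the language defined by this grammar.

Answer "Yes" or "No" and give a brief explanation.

Yes - a valid derivation exists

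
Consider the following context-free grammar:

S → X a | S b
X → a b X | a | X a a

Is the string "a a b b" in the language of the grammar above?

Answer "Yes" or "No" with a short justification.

Yes - a valid derivation exists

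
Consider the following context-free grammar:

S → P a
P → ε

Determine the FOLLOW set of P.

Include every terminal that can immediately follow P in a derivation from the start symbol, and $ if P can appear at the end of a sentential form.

We compute FOLLOW(P) using the standard algorithm.
FOLLOW(S) starts with {$}.
FIRST(P) = {ε}
FIRST(S) = {a}
FOLLOW(P) = {a}
FOLLOW(S) = {$}
Therefore, FOLLOW(P) = {a}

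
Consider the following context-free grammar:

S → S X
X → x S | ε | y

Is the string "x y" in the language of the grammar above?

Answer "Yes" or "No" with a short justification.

No - no valid derivation exists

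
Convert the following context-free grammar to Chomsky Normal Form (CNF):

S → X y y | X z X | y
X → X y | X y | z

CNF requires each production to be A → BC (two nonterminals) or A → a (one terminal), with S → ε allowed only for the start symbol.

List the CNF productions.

TY → y; TZ → z; S → y; X → z; S → X X0; X0 → TY TY; S → X X1; X1 → TZ X; X → X TY; X → X TY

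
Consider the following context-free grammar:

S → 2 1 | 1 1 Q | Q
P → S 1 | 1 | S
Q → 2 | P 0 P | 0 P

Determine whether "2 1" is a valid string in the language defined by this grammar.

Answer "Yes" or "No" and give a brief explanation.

Yes - a valid derivation exists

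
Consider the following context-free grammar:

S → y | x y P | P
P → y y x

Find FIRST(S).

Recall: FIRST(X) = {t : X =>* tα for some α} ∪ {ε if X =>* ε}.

We compute FIRST(S) using the standard algorithm.
FIRST(P) = {y}
FIRST(S) = {x, y}
Therefore, FIRST(S) = {x, y}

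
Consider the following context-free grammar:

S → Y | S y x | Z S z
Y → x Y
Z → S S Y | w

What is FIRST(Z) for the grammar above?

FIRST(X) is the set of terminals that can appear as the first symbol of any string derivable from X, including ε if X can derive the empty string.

We compute FIRST(Z) using the standard algorithm.
FIRST(S) = {w, x}
FIRST(Y) = {x}
FIRST(Z) = {w, x}
Therefore, FIRST(Z) = {w, x}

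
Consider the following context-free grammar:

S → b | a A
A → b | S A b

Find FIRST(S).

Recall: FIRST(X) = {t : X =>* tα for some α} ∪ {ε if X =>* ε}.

We compute FIRST(S) using the standard algorithm.
FIRST(A) = {a, b}
FIRST(S) = {a, b}
Therefore, FIRST(S) = {a, b}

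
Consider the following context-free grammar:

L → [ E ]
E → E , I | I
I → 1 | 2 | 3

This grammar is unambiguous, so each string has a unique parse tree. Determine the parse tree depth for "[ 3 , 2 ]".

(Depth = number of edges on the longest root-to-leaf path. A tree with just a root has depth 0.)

4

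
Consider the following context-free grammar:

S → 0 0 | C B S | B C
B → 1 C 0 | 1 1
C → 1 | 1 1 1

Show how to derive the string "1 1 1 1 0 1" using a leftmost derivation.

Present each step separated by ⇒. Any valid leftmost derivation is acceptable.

S ⇒ B C ⇒ 1 C 0 C ⇒ 1 1 1 1 0 C ⇒ 1 1 1 1 0 1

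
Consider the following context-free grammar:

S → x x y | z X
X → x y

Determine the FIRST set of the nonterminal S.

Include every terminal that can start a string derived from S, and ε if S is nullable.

We compute FIRST(S) using the standard algorithm.
FIRST(S) = {x, z}
FIRST(X) = {x}
Therefore, FIRST(S) = {x, z}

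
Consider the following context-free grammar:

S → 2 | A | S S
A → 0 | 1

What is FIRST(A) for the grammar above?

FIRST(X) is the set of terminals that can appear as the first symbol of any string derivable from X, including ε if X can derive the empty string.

We compute FIRST(A) using the standard algorithm.
FIRST(A) = {0, 1}
FIRST(S) = {0, 1, 2}
Therefore, FIRST(A) = {0, 1}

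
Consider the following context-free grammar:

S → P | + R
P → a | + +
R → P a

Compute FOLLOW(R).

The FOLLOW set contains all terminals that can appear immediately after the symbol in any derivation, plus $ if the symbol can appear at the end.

We compute FOLLOW(R) using the standard algorithm.
FOLLOW(S) starts with {$}.
FIRST(P) = {+, a}
FIRST(R) = {+, a}
FIRST(S) = {+, a}
FOLLOW(P) = {$, a}
FOLLOW(R) = {$}
FOLLOW(S) = {$}
Therefore, FOLLOW(R) = {$}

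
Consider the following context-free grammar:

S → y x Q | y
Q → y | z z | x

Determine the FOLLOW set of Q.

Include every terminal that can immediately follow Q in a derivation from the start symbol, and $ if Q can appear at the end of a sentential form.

We compute FOLLOW(Q) using the standard algorithm.
FOLLOW(S) starts with {$}.
FIRST(Q) = {x, y, z}
FIRST(S) = {y}
FOLLOW(Q) = {$}
FOLLOW(S) = {$}
Therefore, FOLLOW(Q) = {$}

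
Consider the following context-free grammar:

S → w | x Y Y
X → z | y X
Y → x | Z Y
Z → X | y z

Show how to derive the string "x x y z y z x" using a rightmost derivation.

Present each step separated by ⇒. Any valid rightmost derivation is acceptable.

S ⇒ x Y Y ⇒ x Y Z Y ⇒ x Y Z Z Y ⇒ x Y Z Z x ⇒ x Y Z y z x ⇒ x Y y z y z x ⇒ x x y z y z x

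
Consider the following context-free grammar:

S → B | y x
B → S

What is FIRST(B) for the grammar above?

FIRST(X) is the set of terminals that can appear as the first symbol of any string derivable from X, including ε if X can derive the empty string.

We compute FIRST(B) using the standard algorithm.
FIRST(B) = {y}
FIRST(S) = {y}
Therefore, FIRST(B) = {y}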